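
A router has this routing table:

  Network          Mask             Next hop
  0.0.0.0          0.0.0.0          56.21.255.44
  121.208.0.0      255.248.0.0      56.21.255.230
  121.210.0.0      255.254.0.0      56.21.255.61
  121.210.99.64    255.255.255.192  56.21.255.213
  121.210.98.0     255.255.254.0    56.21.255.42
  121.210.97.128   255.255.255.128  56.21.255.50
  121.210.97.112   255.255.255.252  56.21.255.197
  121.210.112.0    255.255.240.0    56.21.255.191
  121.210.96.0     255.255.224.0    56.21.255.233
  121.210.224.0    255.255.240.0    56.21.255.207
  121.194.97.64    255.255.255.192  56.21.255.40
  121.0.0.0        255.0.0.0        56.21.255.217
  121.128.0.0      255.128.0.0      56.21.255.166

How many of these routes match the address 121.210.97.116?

6

Prefixes containing 121.210.97.116:
  0.0.0.0/0 (default, matches everything)
  121.0.0.0/8 (121.0.0.0 - 121.255.255.255)
  121.128.0.0/9 (121.128.0.0 - 121.255.255.255)
  121.208.0.0/13 (121.208.0.0 - 121.215.255.255)
  121.210.0.0/15 (121.210.0.0 - 121.211.255.255)
  121.210.96.0/19 (121.210.96.0 - 121.210.127.255)
Total matching entries: 6.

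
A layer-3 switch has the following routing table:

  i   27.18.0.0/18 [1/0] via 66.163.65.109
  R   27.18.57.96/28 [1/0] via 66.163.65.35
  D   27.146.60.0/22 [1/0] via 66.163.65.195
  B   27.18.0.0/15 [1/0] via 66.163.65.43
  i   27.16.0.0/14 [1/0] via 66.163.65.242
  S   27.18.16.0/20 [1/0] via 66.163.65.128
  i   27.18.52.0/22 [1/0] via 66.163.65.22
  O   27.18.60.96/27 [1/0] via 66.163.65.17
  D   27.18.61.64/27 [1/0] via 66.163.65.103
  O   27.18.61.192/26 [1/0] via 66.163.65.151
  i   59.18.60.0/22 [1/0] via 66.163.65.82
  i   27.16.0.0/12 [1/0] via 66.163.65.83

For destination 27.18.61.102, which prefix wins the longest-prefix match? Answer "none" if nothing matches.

27.18.0.0/18

Entries matching 27.18.61.102:
  27.16.0.0/12 (27.16.0.0 - 27.31.255.255)
  27.16.0.0/14 (27.16.0.0 - 27.19.255.255)
  27.18.0.0/15 (27.18.0.0 - 27.19.255.255)
  27.18.0.0/18 (27.18.0.0 - 27.18.63.255)
Most specific is 27.18.0.0/18.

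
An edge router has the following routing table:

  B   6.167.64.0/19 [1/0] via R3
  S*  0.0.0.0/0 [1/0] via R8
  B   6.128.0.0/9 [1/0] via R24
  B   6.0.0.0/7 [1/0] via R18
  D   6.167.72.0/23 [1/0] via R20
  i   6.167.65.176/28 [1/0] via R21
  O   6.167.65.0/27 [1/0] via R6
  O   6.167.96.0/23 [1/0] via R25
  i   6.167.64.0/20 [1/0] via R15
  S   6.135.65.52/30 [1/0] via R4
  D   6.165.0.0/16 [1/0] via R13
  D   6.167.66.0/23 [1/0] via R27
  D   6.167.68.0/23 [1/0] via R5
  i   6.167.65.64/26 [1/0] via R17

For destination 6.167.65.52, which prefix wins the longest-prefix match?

6.167.64.0/20

Entries matching 6.167.65.52:
  0.0.0.0/0 (default, matches everything)
  6.0.0.0/7 (6.0.0.0 - 7.255.255.255)
  6.128.0.0/9 (6.128.0.0 - 6.255.255.255)
  6.167.64.0/19 (6.167.64.0 - 6.167.95.255)
  6.167.64.0/20 (6.167.64.0 - 6.167.79.255)
Most specific is 6.167.64.0/20.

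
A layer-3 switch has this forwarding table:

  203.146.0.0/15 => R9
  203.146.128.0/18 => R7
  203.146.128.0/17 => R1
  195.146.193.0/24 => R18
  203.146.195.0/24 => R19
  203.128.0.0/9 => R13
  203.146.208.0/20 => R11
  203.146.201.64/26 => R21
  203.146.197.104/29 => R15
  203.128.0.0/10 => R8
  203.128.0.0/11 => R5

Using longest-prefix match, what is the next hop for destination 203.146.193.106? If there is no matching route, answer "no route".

Routes whose prefix contains 203.146.193.106:
  203.128.0.0/9 (203.128.0.0 - 203.255.255.255) -> R13
  203.128.0.0/10 (203.128.0.0 - 203.191.255.255) -> R8
  203.128.0.0/11 (203.128.0.0 - 203.159.255.255) -> R5
  203.146.0.0/15 (203.146.0.0 - 203.147.255.255) -> R9
  203.146.128.0/17 (203.146.128.0 - 203.146.255.255) -> R1
More-specific entries that do NOT match:
  203.146.197.104/29 (203.146.197.104 - 203.146.197.111) does not contain 203.146.193.106
  203.146.201.64/26 (203.146.201.64 - 203.146.201.127) does not contain 203.146.193.106
  195.146.193.0/24 (195.146.193.0 - 195.146.193.255) does not contain 203.146.193.106
  203.146.195.0/24 (203.146.195.0 - 203.146.195.255) does not contain 203.146.193.106
  203.146.208.0/20 (203.146.208.0 - 203.146.223.255) does not contain 203.146.193.106
  203.146.128.0/18 (203.146.128.0 - 203.146.191.255) does not contain 203.146.193.106
Longest matching prefix is /17 -> next hop R1.

R1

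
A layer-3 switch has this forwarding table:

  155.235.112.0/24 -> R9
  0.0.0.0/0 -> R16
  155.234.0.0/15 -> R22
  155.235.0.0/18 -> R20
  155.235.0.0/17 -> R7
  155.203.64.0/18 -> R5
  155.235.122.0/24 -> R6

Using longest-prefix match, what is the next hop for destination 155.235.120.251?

R7

Routes whose prefix contains 155.235.120.251:
  0.0.0.0/0 (default, matches everything) -> R16
  155.234.0.0/15 (155.234.0.0 - 155.235.255.255) -> R22
  155.235.0.0/17 (155.235.0.0 - 155.235.127.255) -> R7
More-specific entries that do NOT match:
  155.235.112.0/24 (155.235.112.0 - 155.235.112.255) does not contain 155.235.120.251
  155.235.122.0/24 (155.235.122.0 - 155.235.122.255) does not contain 155.235.120.251
  155.235.0.0/18 (155.235.0.0 - 155.235.63.255) does not contain 155.235.120.251
  155.203.64.0/18 (155.203.64.0 - 155.203.127.255) does not contain 155.235.120.251
Longest matching prefix is /17 -> next hop R7.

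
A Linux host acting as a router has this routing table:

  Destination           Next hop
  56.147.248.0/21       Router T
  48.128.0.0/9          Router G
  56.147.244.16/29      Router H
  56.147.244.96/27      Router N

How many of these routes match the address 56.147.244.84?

0

No listed prefix contains 56.147.244.84.
Total matching entries: 0.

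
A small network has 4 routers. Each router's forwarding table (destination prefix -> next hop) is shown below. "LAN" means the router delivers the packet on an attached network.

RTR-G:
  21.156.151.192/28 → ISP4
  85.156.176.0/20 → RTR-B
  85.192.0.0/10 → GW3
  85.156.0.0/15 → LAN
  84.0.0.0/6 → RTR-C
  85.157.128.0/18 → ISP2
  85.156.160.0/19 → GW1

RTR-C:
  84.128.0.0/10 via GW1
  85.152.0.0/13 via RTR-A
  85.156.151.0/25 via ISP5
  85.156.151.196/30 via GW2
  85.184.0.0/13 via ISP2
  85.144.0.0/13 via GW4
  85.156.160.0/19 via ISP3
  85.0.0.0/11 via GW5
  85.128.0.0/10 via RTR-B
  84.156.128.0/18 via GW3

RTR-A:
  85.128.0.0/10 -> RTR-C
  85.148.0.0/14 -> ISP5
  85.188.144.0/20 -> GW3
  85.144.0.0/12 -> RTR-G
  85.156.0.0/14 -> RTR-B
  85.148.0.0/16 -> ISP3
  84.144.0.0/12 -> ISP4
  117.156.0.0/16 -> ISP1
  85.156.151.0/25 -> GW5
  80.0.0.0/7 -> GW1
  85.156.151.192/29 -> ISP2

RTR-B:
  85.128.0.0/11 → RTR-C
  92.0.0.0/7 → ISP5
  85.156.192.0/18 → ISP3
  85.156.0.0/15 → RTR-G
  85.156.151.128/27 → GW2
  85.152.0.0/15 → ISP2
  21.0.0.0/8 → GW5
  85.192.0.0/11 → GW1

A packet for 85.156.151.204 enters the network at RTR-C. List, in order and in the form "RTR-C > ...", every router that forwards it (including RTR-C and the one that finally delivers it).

At RTR-C: longest match for 85.156.151.204 is 85.152.0.0/13 -> RTR-A
At RTR-A: longest match for 85.156.151.204 is 85.156.0.0/14 -> RTR-B
At RTR-B: longest match for 85.156.151.204 is 85.156.0.0/15 -> RTR-G
At RTR-G: longest match for 85.156.151.204 is 85.156.0.0/15 -> LAN

RTR-C > RTR-A > RTR-B > RTR-G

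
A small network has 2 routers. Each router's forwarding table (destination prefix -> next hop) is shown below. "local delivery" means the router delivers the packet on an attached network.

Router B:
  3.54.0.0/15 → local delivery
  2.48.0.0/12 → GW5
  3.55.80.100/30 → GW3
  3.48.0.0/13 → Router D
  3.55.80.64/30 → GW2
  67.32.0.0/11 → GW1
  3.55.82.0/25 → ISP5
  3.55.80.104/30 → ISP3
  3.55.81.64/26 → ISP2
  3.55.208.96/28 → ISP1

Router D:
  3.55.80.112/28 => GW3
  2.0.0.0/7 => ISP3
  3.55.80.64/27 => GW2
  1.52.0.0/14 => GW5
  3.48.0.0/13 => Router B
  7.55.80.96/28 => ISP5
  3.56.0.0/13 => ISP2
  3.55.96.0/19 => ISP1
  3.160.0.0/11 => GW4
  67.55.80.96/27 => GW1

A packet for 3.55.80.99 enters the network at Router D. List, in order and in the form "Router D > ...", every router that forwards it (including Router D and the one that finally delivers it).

Router D > Router B

At Router D: longest match for 3.55.80.99 is 3.48.0.0/13 -> Router B
At Router B: longest match for 3.55.80.99 is 3.54.0.0/15 -> local delivery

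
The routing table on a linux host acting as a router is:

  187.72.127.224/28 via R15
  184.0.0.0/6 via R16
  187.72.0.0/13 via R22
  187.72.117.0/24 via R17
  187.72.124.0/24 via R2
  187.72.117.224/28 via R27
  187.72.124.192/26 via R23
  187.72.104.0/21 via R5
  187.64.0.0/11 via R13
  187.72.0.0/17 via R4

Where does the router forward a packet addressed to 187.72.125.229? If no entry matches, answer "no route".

Routes whose prefix contains 187.72.125.229:
  184.0.0.0/6 (184.0.0.0 - 187.255.255.255) -> R16
  187.64.0.0/11 (187.64.0.0 - 187.95.255.255) -> R13
  187.72.0.0/13 (187.72.0.0 - 187.79.255.255) -> R22
  187.72.0.0/17 (187.72.0.0 - 187.72.127.255) -> R4
More-specific entries that do NOT match:
  187.72.127.224/28 (187.72.127.224 - 187.72.127.239) does not contain 187.72.125.229
  187.72.117.224/28 (187.72.117.224 - 187.72.117.239) does not contain 187.72.125.229
  187.72.124.192/26 (187.72.124.192 - 187.72.124.255) does not contain 187.72.125.229
  187.72.117.0/24 (187.72.117.0 - 187.72.117.255) does not contain 187.72.125.229
  187.72.124.0/24 (187.72.124.0 - 187.72.124.255) does not contain 187.72.125.229
  187.72.104.0/21 (187.72.104.0 - 187.72.111.255) does not contain 187.72.125.229
Longest matching prefix is /17 -> next hop R4.

R4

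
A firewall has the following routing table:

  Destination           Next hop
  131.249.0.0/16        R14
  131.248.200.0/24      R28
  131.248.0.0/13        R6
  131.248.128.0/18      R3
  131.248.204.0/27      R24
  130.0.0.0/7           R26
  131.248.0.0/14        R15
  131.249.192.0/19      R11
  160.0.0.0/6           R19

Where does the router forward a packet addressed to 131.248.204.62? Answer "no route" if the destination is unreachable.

R15

Routes whose prefix contains 131.248.204.62:
  130.0.0.0/7 (130.0.0.0 - 131.255.255.255) -> R26
  131.248.0.0/13 (131.248.0.0 - 131.255.255.255) -> R6
  131.248.0.0/14 (131.248.0.0 - 131.251.255.255) -> R15
More-specific entries that do NOT match:
  131.248.204.0/27 (131.248.204.0 - 131.248.204.31) does not contain 131.248.204.62
  131.248.200.0/24 (131.248.200.0 - 131.248.200.255) does not contain 131.248.204.62
  131.249.192.0/19 (131.249.192.0 - 131.249.223.255) does not contain 131.248.204.62
  131.248.128.0/18 (131.248.128.0 - 131.248.191.255) does not contain 131.248.204.62
  131.249.0.0/16 (131.249.0.0 - 131.249.255.255) does not contain 131.248.204.62
Longest matching prefix is /14 -> next hop R15.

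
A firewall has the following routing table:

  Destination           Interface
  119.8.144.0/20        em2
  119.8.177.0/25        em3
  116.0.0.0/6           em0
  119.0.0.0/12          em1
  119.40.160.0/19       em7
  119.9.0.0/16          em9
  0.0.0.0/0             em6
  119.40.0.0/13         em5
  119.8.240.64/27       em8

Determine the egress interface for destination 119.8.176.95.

em1

Routes whose prefix contains 119.8.176.95:
  0.0.0.0/0 (default, matches everything) -> em6
  116.0.0.0/6 (116.0.0.0 - 119.255.255.255) -> em0
  119.0.0.0/12 (119.0.0.0 - 119.15.255.255) -> em1
More-specific entries that do NOT match:
  119.8.240.64/27 (119.8.240.64 - 119.8.240.95) does not contain 119.8.176.95
  119.8.177.0/25 (119.8.177.0 - 119.8.177.127) does not contain 119.8.176.95
  119.8.144.0/20 (119.8.144.0 - 119.8.159.255) does not contain 119.8.176.95
  119.40.160.0/19 (119.40.160.0 - 119.40.191.255) does not contain 119.8.176.95
  119.9.0.0/16 (119.9.0.0 - 119.9.255.255) does not contain 119.8.176.95
  119.40.0.0/13 (119.40.0.0 - 119.47.255.255) does not contain 119.8.176.95
Longest matching prefix is /12 -> interface em1.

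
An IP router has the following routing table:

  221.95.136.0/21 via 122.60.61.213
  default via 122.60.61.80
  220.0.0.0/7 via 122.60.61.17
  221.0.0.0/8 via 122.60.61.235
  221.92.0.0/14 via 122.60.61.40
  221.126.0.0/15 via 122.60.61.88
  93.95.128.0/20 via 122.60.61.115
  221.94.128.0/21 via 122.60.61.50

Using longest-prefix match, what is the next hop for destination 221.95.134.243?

Routes whose prefix contains 221.95.134.243:
  0.0.0.0/0 (default, matches everything) -> 122.60.61.80
  220.0.0.0/7 (220.0.0.0 - 221.255.255.255) -> 122.60.61.17
  221.0.0.0/8 (221.0.0.0 - 221.255.255.255) -> 122.60.61.235
  221.92.0.0/14 (221.92.0.0 - 221.95.255.255) -> 122.60.61.40
More-specific entries that do NOT match:
  221.95.136.0/21 (221.95.136.0 - 221.95.143.255) does not contain 221.95.134.243
  221.94.128.0/21 (221.94.128.0 - 221.94.135.255) does not contain 221.95.134.243
  93.95.128.0/20 (93.95.128.0 - 93.95.143.255) does not contain 221.95.134.243
  221.126.0.0/15 (221.126.0.0 - 221.127.255.255) does not contain 221.95.134.243
Longest matching prefix is /14 -> next hop 122.60.61.40.

122.60.61.40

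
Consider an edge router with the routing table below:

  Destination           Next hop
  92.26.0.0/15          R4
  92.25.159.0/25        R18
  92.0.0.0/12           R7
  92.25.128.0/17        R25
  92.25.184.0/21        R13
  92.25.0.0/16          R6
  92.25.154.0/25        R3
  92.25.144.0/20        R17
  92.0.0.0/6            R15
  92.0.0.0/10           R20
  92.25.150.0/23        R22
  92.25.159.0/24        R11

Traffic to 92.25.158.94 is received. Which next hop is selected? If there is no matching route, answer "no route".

Routes whose prefix contains 92.25.158.94:
  92.0.0.0/6 (92.0.0.0 - 95.255.255.255) -> R15
  92.0.0.0/10 (92.0.0.0 - 92.63.255.255) -> R20
  92.25.0.0/16 (92.25.0.0 - 92.25.255.255) -> R6
  92.25.128.0/17 (92.25.128.0 - 92.25.255.255) -> R25
  92.25.144.0/20 (92.25.144.0 - 92.25.159.255) -> R17
More-specific entries that do NOT match:
  92.25.159.0/25 (92.25.159.0 - 92.25.159.127) does not contain 92.25.158.94
  92.25.154.0/25 (92.25.154.0 - 92.25.154.127) does not contain 92.25.158.94
  92.25.159.0/24 (92.25.159.0 - 92.25.159.255) does not contain 92.25.158.94
  92.25.150.0/23 (92.25.150.0 - 92.25.151.255) does not contain 92.25.158.94
  92.25.184.0/21 (92.25.184.0 - 92.25.191.255) does not contain 92.25.158.94
Longest matching prefix is /20 -> next hop R17.

R17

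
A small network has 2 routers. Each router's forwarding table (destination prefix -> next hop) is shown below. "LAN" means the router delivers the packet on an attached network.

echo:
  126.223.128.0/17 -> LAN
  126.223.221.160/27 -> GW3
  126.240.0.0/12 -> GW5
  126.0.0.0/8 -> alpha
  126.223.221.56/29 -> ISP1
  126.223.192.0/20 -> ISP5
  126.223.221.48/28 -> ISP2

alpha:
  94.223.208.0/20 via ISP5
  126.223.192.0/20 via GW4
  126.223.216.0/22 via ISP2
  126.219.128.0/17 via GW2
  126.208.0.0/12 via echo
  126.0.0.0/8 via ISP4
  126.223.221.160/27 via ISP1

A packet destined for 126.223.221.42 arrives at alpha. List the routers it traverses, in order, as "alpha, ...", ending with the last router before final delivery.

At alpha: longest match for 126.223.221.42 is 126.208.0.0/12 -> echo
At echo: longest match for 126.223.221.42 is 126.223.128.0/17 -> LAN

alpha, echo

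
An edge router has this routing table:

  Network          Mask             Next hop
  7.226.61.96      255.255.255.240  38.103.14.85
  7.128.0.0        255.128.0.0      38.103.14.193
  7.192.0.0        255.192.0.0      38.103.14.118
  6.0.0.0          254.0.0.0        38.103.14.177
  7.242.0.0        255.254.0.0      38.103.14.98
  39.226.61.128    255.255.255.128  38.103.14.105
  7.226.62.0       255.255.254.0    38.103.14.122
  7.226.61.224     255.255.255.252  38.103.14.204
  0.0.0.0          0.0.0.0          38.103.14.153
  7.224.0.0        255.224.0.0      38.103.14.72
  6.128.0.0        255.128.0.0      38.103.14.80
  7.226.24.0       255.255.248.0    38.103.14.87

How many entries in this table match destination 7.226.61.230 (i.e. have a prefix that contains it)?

5

Prefixes containing 7.226.61.230:
  0.0.0.0/0 (default, matches everything)
  6.0.0.0/7 (6.0.0.0 - 7.255.255.255)
  7.128.0.0/9 (7.128.0.0 - 7.255.255.255)
  7.192.0.0/10 (7.192.0.0 - 7.255.255.255)
  7.224.0.0/11 (7.224.0.0 - 7.255.255.255)
Total matching entries: 5.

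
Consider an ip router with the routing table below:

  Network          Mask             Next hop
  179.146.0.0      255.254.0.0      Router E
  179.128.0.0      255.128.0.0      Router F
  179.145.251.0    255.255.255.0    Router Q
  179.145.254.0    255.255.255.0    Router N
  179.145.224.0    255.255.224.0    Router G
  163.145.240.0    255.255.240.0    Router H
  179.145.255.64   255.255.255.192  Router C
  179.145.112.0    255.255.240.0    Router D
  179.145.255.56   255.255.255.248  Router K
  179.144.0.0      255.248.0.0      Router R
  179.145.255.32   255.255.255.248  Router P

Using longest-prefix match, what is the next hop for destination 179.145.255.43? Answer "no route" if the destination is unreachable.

Routes whose prefix contains 179.145.255.43:
  179.128.0.0/9 (179.128.0.0 - 179.255.255.255) -> Router F
  179.144.0.0/13 (179.144.0.0 - 179.151.255.255) -> Router R
  179.145.224.0/19 (179.145.224.0 - 179.145.255.255) -> Router G
More-specific entries that do NOT match:
  179.145.255.56/29 (179.145.255.56 - 179.145.255.63) does not contain 179.145.255.43
  179.145.255.32/29 (179.145.255.32 - 179.145.255.39) does not contain 179.145.255.43
  179.145.255.64/26 (179.145.255.64 - 179.145.255.127) does not contain 179.145.255.43
  179.145.251.0/24 (179.145.251.0 - 179.145.251.255) does not contain 179.145.255.43
  179.145.254.0/24 (179.145.254.0 - 179.145.254.255) does not contain 179.145.255.43
  163.145.240.0/20 (163.145.240.0 - 163.145.255.255) does not contain 179.145.255.43
  179.145.112.0/20 (179.145.112.0 - 179.145.127.255) does not contain 179.145.255.43
Longest matching prefix is /19 -> next hop Router G.

Router G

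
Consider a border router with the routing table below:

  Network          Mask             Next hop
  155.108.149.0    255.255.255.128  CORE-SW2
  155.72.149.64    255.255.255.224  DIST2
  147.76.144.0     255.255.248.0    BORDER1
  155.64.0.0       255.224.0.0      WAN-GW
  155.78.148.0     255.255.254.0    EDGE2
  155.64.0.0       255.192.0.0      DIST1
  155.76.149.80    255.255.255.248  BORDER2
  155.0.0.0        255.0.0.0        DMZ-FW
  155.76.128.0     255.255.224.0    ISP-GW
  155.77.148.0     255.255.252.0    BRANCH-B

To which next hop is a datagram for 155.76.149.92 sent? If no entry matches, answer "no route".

ISP-GW

Routes whose prefix contains 155.76.149.92:
  155.0.0.0/8 (155.0.0.0 - 155.255.255.255) -> DMZ-FW
  155.64.0.0/10 (155.64.0.0 - 155.127.255.255) -> DIST1
  155.64.0.0/11 (155.64.0.0 - 155.95.255.255) -> WAN-GW
  155.76.128.0/19 (155.76.128.0 - 155.76.159.255) -> ISP-GW
More-specific entries that do NOT match:
  155.76.149.80/29 (155.76.149.80 - 155.76.149.87) does not contain 155.76.149.92
  155.72.149.64/27 (155.72.149.64 - 155.72.149.95) does not contain 155.76.149.92
  155.108.149.0/25 (155.108.149.0 - 155.108.149.127) does not contain 155.76.149.92
  155.78.148.0/23 (155.78.148.0 - 155.78.149.255) does not contain 155.76.149.92
  155.77.148.0/22 (155.77.148.0 - 155.77.151.255) does not contain 155.76.149.92
  147.76.144.0/21 (147.76.144.0 - 147.76.151.255) does not contain 155.76.149.92
Longest matching prefix is /19 -> next hop ISP-GW.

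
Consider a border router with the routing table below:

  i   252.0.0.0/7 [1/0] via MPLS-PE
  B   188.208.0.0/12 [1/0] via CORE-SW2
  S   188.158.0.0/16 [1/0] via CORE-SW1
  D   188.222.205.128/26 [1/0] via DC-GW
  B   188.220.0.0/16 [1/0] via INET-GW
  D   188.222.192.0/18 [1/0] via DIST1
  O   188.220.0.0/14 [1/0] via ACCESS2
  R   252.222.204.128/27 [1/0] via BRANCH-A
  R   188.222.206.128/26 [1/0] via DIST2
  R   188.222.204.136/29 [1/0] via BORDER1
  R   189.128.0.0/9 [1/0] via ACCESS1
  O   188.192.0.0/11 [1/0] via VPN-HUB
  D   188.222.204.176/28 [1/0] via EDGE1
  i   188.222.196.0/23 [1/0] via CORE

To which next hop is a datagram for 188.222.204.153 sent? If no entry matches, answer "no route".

DIST1

Routes whose prefix contains 188.222.204.153:
  188.192.0.0/11 (188.192.0.0 - 188.223.255.255) -> VPN-HUB
  188.208.0.0/12 (188.208.0.0 - 188.223.255.255) -> CORE-SW2
  188.220.0.0/14 (188.220.0.0 - 188.223.255.255) -> ACCESS2
  188.222.192.0/18 (188.222.192.0 - 188.222.255.255) -> DIST1
More-specific entries that do NOT match:
  188.222.204.136/29 (188.222.204.136 - 188.222.204.143) does not contain 188.222.204.153
  188.222.204.176/28 (188.222.204.176 - 188.222.204.191) does not contain 188.222.204.153
  252.222.204.128/27 (252.222.204.128 - 252.222.204.159) does not contain 188.222.204.153
  188.222.205.128/26 (188.222.205.128 - 188.222.205.191) does not contain 188.222.204.153
  188.222.206.128/26 (188.222.206.128 - 188.222.206.191) does not contain 188.222.204.153
  188.222.196.0/23 (188.222.196.0 - 188.222.197.255) does not contain 188.222.204.153
Longest matching prefix is /18 -> next hop DIST1.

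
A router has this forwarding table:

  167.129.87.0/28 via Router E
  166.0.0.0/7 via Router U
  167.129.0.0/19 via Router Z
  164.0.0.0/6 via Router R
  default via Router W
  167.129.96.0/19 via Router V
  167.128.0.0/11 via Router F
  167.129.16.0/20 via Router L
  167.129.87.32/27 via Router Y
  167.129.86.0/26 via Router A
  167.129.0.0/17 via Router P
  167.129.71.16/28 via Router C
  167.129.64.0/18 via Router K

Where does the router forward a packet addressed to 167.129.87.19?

Routes whose prefix contains 167.129.87.19:
  0.0.0.0/0 (default, matches everything) -> Router W
  164.0.0.0/6 (164.0.0.0 - 167.255.255.255) -> Router R
  166.0.0.0/7 (166.0.0.0 - 167.255.255.255) -> Router U
  167.128.0.0/11 (167.128.0.0 - 167.159.255.255) -> Router F
  167.129.0.0/17 (167.129.0.0 - 167.129.127.255) -> Router P
  167.129.64.0/18 (167.129.64.0 - 167.129.127.255) -> Router K
More-specific entries that do NOT match:
  167.129.87.0/28 (167.129.87.0 - 167.129.87.15) does not contain 167.129.87.19
  167.129.71.16/28 (167.129.71.16 - 167.129.71.31) does not contain 167.129.87.19
  167.129.87.32/27 (167.129.87.32 - 167.129.87.63) does not contain 167.129.87.19
  167.129.86.0/26 (167.129.86.0 - 167.129.86.63) does not contain 167.129.87.19
  167.129.16.0/20 (167.129.16.0 - 167.129.31.255) does not contain 167.129.87.19
  167.129.0.0/19 (167.129.0.0 - 167.129.31.255) does not contain 167.129.87.19
  167.129.96.0/19 (167.129.96.0 - 167.129.127.255) does not contain 167.129.87.19
Longest matching prefix is /18 -> next hop Router K.

Router K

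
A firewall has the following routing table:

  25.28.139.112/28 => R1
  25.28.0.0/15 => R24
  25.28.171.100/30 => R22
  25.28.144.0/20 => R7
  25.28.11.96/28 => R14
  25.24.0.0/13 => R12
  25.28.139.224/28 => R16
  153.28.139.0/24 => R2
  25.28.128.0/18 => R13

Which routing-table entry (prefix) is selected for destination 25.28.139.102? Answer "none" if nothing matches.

Entries matching 25.28.139.102:
  25.24.0.0/13 (25.24.0.0 - 25.31.255.255)
  25.28.0.0/15 (25.28.0.0 - 25.29.255.255)
  25.28.128.0/18 (25.28.128.0 - 25.28.191.255)
Most specific is 25.28.128.0/18.

25.28.128.0/18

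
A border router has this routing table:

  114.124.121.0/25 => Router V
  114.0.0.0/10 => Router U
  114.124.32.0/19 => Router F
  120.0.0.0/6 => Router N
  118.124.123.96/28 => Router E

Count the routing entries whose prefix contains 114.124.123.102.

No listed prefix contains 114.124.123.102.
Total matching entries: 0.

0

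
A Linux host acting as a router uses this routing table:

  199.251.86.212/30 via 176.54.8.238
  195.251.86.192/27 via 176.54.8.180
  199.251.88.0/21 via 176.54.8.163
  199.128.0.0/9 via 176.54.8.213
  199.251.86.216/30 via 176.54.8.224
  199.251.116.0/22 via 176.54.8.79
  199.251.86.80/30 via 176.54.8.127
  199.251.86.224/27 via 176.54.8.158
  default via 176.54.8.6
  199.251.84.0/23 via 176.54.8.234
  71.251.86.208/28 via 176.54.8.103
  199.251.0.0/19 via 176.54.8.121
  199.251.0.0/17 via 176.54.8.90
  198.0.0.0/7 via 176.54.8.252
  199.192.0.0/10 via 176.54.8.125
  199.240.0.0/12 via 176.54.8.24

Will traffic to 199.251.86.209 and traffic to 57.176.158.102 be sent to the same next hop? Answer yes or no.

199.251.86.209: longest match 199.251.0.0/17 -> 176.54.8.90
57.176.158.102: longest match 0.0.0.0/0 -> 176.54.8.6

no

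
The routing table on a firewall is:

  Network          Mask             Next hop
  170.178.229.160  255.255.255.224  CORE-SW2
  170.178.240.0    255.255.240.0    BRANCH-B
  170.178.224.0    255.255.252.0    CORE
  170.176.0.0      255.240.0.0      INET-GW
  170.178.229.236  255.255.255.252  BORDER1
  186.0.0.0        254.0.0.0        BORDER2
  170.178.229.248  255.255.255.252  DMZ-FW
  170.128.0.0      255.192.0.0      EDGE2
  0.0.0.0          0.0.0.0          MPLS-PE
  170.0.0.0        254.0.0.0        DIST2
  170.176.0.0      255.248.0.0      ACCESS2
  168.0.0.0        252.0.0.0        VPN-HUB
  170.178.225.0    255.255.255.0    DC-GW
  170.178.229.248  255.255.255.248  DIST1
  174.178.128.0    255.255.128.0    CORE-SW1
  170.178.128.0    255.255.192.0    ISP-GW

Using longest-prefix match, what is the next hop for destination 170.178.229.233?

Routes whose prefix contains 170.178.229.233:
  0.0.0.0/0 (default, matches everything) -> MPLS-PE
  168.0.0.0/6 (168.0.0.0 - 171.255.255.255) -> VPN-HUB
  170.0.0.0/7 (170.0.0.0 - 171.255.255.255) -> DIST2
  170.128.0.0/10 (170.128.0.0 - 170.191.255.255) -> EDGE2
  170.176.0.0/12 (170.176.0.0 - 170.191.255.255) -> INET-GW
  170.176.0.0/13 (170.176.0.0 - 170.183.255.255) -> ACCESS2
More-specific entries that do NOT match:
  170.178.229.236/30 (170.178.229.236 - 170.178.229.239) does not contain 170.178.229.233
  170.178.229.248/30 (170.178.229.248 - 170.178.229.251) does not contain 170.178.229.233
  170.178.229.248/29 (170.178.229.248 - 170.178.229.255) does not contain 170.178.229.233
  170.178.229.160/27 (170.178.229.160 - 170.178.229.191) does not contain 170.178.229.233
  170.178.225.0/24 (170.178.225.0 - 170.178.225.255) does not contain 170.178.229.233
  170.178.224.0/22 (170.178.224.0 - 170.178.227.255) does not contain 170.178.229.233
  170.178.240.0/20 (170.178.240.0 - 170.178.255.255) does not contain 170.178.229.233
  170.178.128.0/18 (170.178.128.0 - 170.178.191.255) does not contain 170.178.229.233
  174.178.128.0/17 (174.178.128.0 - 174.178.255.255) does not contain 170.178.229.233
Longest matching prefix is /13 -> next hop ACCESS2.

ACCESS2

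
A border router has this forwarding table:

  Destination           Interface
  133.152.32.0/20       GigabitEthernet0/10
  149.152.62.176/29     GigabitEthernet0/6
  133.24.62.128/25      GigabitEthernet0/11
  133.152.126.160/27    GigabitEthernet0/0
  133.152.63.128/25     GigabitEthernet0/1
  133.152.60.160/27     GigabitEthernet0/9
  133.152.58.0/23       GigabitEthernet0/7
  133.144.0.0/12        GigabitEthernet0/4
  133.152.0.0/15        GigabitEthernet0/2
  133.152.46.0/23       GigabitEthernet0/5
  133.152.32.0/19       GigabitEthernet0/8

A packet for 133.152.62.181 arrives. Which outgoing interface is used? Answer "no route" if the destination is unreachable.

Routes whose prefix contains 133.152.62.181:
  133.144.0.0/12 (133.144.0.0 - 133.159.255.255) -> GigabitEthernet0/4
  133.152.0.0/15 (133.152.0.0 - 133.153.255.255) -> GigabitEthernet0/2
  133.152.32.0/19 (133.152.32.0 - 133.152.63.255) -> GigabitEthernet0/8
More-specific entries that do NOT match:
  149.152.62.176/29 (149.152.62.176 - 149.152.62.183) does not contain 133.152.62.181
  133.152.126.160/27 (133.152.126.160 - 133.152.126.191) does not contain 133.152.62.181
  133.152.60.160/27 (133.152.60.160 - 133.152.60.191) does not contain 133.152.62.181
  133.24.62.128/25 (133.24.62.128 - 133.24.62.255) does not contain 133.152.62.181
  133.152.63.128/25 (133.152.63.128 - 133.152.63.255) does not contain 133.152.62.181
  133.152.58.0/23 (133.152.58.0 - 133.152.59.255) does not contain 133.152.62.181
  133.152.46.0/23 (133.152.46.0 - 133.152.47.255) does not contain 133.152.62.181
  133.152.32.0/20 (133.152.32.0 - 133.152.47.255) does not contain 133.152.62.181
Longest matching prefix is /19 -> interface GigabitEthernet0/8.

GigabitEthernet0/8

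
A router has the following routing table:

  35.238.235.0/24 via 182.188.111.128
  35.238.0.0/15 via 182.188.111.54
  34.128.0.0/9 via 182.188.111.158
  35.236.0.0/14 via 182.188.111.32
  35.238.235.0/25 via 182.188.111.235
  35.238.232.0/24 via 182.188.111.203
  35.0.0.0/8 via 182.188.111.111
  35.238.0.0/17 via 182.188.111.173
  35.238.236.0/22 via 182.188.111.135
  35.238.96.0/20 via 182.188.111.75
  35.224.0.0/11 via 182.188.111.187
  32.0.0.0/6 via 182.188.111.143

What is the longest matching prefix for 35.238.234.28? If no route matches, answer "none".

35.238.0.0/15

Entries matching 35.238.234.28:
  32.0.0.0/6 (32.0.0.0 - 35.255.255.255)
  35.0.0.0/8 (35.0.0.0 - 35.255.255.255)
  35.224.0.0/11 (35.224.0.0 - 35.255.255.255)
  35.236.0.0/14 (35.236.0.0 - 35.239.255.255)
  35.238.0.0/15 (35.238.0.0 - 35.239.255.255)
Most specific is 35.238.0.0/15.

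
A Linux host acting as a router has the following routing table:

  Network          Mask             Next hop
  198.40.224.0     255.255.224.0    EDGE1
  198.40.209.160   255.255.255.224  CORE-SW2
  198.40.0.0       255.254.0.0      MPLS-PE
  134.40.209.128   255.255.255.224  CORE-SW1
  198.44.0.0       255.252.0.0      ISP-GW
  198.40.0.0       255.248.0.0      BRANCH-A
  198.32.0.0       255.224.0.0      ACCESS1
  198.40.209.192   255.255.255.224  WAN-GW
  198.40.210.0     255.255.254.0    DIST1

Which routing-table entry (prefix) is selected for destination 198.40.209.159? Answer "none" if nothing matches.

Entries matching 198.40.209.159:
  198.32.0.0/11 (198.32.0.0 - 198.63.255.255)
  198.40.0.0/13 (198.40.0.0 - 198.47.255.255)
  198.40.0.0/15 (198.40.0.0 - 198.41.255.255)
Most specific is 198.40.0.0/15.

198.40.0.0/15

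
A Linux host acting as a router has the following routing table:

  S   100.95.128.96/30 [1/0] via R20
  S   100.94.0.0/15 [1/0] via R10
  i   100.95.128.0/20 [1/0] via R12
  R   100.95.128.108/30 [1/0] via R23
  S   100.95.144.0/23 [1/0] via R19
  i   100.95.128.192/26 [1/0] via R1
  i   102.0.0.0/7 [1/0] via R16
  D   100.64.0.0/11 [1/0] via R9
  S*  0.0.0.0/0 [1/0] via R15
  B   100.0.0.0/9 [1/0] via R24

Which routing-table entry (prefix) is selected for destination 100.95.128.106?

100.95.128.0/20

Entries matching 100.95.128.106:
  0.0.0.0/0 (default, matches everything)
  100.0.0.0/9 (100.0.0.0 - 100.127.255.255)
  100.64.0.0/11 (100.64.0.0 - 100.95.255.255)
  100.94.0.0/15 (100.94.0.0 - 100.95.255.255)
  100.95.128.0/20 (100.95.128.0 - 100.95.143.255)
Most specific is 100.95.128.0/20.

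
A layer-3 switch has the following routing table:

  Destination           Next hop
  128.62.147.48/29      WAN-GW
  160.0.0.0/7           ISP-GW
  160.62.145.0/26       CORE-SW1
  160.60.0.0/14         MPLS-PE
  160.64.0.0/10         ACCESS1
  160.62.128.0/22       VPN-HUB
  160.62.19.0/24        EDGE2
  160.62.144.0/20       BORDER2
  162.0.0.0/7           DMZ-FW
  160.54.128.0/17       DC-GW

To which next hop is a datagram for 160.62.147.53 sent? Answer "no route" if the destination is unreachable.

BORDER2

Routes whose prefix contains 160.62.147.53:
  160.0.0.0/7 (160.0.0.0 - 161.255.255.255) -> ISP-GW
  160.60.0.0/14 (160.60.0.0 - 160.63.255.255) -> MPLS-PE
  160.62.144.0/20 (160.62.144.0 - 160.62.159.255) -> BORDER2
More-specific entries that do NOT match:
  128.62.147.48/29 (128.62.147.48 - 128.62.147.55) does not contain 160.62.147.53
  160.62.145.0/26 (160.62.145.0 - 160.62.145.63) does not contain 160.62.147.53
  160.62.19.0/24 (160.62.19.0 - 160.62.19.255) does not contain 160.62.147.53
  160.62.128.0/22 (160.62.128.0 - 160.62.131.255) does not contain 160.62.147.53
Longest matching prefix is /20 -> next hop BORDER2.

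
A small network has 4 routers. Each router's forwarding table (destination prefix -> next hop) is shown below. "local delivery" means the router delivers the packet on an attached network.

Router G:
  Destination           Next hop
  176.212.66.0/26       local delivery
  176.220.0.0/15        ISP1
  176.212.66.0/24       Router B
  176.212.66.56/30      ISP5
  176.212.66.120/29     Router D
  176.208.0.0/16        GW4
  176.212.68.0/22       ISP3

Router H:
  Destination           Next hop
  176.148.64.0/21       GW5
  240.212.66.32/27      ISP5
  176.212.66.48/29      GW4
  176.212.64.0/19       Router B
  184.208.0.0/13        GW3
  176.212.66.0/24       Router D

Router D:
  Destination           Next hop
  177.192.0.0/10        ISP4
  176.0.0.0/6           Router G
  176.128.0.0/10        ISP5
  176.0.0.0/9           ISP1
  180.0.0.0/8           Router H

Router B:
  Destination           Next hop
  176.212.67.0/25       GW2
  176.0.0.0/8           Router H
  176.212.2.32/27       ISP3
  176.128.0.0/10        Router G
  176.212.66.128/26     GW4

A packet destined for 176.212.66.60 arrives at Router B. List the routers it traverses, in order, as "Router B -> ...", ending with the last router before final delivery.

At Router B: longest match for 176.212.66.60 is 176.0.0.0/8 -> Router H
At Router H: longest match for 176.212.66.60 is 176.212.66.0/24 -> Router D
At Router D: longest match for 176.212.66.60 is 176.0.0.0/6 -> Router G
At Router G: longest match for 176.212.66.60 is 176.212.66.0/26 -> local delivery

Router B -> Router H -> Router D -> Router G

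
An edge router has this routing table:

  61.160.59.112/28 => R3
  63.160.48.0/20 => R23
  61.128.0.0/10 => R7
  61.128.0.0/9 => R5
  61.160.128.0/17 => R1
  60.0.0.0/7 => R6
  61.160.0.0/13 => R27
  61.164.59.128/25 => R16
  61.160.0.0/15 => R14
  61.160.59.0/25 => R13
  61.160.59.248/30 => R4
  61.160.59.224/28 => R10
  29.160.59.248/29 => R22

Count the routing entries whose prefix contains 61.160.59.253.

5

Prefixes containing 61.160.59.253:
  60.0.0.0/7 (60.0.0.0 - 61.255.255.255)
  61.128.0.0/9 (61.128.0.0 - 61.255.255.255)
  61.128.0.0/10 (61.128.0.0 - 61.191.255.255)
  61.160.0.0/13 (61.160.0.0 - 61.167.255.255)
  61.160.0.0/15 (61.160.0.0 - 61.161.255.255)
Total matching entries: 5.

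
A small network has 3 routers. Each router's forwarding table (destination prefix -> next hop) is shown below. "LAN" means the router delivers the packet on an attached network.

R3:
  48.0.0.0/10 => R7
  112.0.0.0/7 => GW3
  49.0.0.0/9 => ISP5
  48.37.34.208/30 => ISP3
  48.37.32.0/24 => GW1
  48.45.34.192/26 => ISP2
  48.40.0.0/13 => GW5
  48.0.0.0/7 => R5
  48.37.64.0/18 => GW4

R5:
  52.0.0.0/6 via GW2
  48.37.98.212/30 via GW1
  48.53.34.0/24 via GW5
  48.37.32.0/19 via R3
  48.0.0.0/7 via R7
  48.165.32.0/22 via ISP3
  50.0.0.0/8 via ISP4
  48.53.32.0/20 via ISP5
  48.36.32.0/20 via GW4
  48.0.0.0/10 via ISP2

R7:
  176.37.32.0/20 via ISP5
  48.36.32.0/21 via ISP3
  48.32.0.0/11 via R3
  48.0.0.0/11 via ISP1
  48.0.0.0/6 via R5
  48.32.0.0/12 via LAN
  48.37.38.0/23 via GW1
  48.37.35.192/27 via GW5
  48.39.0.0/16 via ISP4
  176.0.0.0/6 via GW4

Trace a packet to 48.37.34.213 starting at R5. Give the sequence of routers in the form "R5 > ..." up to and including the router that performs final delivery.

At R5: longest match for 48.37.34.213 is 48.37.32.0/19 -> R3
At R3: longest match for 48.37.34.213 is 48.0.0.0/10 -> R7
At R7: longest match for 48.37.34.213 is 48.32.0.0/12 -> LAN

R5 > R3 > R7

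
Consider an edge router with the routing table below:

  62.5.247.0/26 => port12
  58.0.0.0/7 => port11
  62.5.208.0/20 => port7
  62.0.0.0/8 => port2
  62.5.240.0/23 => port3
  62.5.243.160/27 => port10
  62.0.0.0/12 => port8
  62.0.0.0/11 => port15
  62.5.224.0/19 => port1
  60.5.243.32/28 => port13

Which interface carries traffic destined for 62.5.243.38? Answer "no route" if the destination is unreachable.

Routes whose prefix contains 62.5.243.38:
  62.0.0.0/8 (62.0.0.0 - 62.255.255.255) -> port2
  62.0.0.0/11 (62.0.0.0 - 62.31.255.255) -> port15
  62.0.0.0/12 (62.0.0.0 - 62.15.255.255) -> port8
  62.5.224.0/19 (62.5.224.0 - 62.5.255.255) -> port1
More-specific entries that do NOT match:
  60.5.243.32/28 (60.5.243.32 - 60.5.243.47) does not contain 62.5.243.38
  62.5.243.160/27 (62.5.243.160 - 62.5.243.191) does not contain 62.5.243.38
  62.5.247.0/26 (62.5.247.0 - 62.5.247.63) does not contain 62.5.243.38
  62.5.240.0/23 (62.5.240.0 - 62.5.241.255) does not contain 62.5.243.38
  62.5.208.0/20 (62.5.208.0 - 62.5.223.255) does not contain 62.5.243.38
Longest matching prefix is /19 -> interface port1.

port1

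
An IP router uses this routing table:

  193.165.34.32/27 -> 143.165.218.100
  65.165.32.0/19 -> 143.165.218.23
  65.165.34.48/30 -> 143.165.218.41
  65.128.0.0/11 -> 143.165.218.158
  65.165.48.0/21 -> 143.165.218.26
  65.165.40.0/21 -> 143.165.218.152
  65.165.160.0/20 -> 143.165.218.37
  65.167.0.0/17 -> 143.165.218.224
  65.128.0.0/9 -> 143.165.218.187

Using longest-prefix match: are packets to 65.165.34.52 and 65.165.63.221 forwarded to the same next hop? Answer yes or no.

65.165.34.52: longest match 65.165.32.0/19 -> 143.165.218.23
65.165.63.221: longest match 65.165.32.0/19 -> 143.165.218.23

yes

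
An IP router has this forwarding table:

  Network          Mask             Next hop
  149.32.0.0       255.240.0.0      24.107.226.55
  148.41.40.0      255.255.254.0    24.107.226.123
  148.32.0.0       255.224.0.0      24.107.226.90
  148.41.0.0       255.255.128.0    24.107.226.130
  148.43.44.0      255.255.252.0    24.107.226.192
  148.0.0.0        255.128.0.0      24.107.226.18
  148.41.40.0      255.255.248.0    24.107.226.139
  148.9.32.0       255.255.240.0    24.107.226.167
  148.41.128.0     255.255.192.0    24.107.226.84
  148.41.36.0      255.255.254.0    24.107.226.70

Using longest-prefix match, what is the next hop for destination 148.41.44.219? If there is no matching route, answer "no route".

24.107.226.139

Routes whose prefix contains 148.41.44.219:
  148.0.0.0/9 (148.0.0.0 - 148.127.255.255) -> 24.107.226.18
  148.32.0.0/11 (148.32.0.0 - 148.63.255.255) -> 24.107.226.90
  148.41.0.0/17 (148.41.0.0 - 148.41.127.255) -> 24.107.226.130
  148.41.40.0/21 (148.41.40.0 - 148.41.47.255) -> 24.107.226.139
More-specific entries that do NOT match:
  148.41.40.0/23 (148.41.40.0 - 148.41.41.255) does not contain 148.41.44.219
  148.41.36.0/23 (148.41.36.0 - 148.41.37.255) does not contain 148.41.44.219
  148.43.44.0/22 (148.43.44.0 - 148.43.47.255) does not contain 148.41.44.219
Longest matching prefix is /21 -> next hop 24.107.226.139.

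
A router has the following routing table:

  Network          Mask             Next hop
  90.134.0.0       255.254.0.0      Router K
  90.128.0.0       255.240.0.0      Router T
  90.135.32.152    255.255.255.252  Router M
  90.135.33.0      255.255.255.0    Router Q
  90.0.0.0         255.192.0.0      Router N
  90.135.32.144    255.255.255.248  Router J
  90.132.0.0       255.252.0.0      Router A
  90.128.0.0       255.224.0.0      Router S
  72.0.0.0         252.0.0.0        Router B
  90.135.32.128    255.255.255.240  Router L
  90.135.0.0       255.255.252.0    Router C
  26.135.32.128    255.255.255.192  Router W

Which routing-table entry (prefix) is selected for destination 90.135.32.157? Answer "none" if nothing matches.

Entries matching 90.135.32.157:
  90.128.0.0/11 (90.128.0.0 - 90.159.255.255)
  90.128.0.0/12 (90.128.0.0 - 90.143.255.255)
  90.132.0.0/14 (90.132.0.0 - 90.135.255.255)
  90.134.0.0/15 (90.134.0.0 - 90.135.255.255)
Most specific is 90.134.0.0/15.

90.134.0.0/15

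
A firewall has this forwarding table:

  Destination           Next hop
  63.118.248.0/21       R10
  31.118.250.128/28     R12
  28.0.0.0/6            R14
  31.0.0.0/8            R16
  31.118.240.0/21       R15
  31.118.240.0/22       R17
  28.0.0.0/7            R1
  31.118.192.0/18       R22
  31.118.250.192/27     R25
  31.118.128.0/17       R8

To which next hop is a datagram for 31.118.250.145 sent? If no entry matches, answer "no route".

Routes whose prefix contains 31.118.250.145:
  28.0.0.0/6 (28.0.0.0 - 31.255.255.255) -> R14
  31.0.0.0/8 (31.0.0.0 - 31.255.255.255) -> R16
  31.118.128.0/17 (31.118.128.0 - 31.118.255.255) -> R8
  31.118.192.0/18 (31.118.192.0 - 31.118.255.255) -> R22
More-specific entries that do NOT match:
  31.118.250.128/28 (31.118.250.128 - 31.118.250.143) does not contain 31.118.250.145
  31.118.250.192/27 (31.118.250.192 - 31.118.250.223) does not contain 31.118.250.145
  31.118.240.0/22 (31.118.240.0 - 31.118.243.255) does not contain 31.118.250.145
  63.118.248.0/21 (63.118.248.0 - 63.118.255.255) does not contain 31.118.250.145
  31.118.240.0/21 (31.118.240.0 - 31.118.247.255) does not contain 31.118.250.145
Longest matching prefix is /18 -> next hop R22.

R22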